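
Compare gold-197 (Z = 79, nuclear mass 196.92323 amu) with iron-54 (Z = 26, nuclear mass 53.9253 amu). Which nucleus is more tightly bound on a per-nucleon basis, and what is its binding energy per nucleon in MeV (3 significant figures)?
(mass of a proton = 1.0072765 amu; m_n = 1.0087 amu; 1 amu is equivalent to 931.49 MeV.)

gold-197: Σm = 79(1.0072765) + 118(1.0087) = 198.6014435 amu; Δm = 1.6782135 amu; E_B = 1563.2 MeV; E_B/A = 7.935 MeV
iron-54: Σm = 26(1.0072765) + 28(1.0087) = 54.4327890 amu; Δm = 0.5074890 amu; E_B = 472.72 MeV; E_B/A = 8.754 MeV
iron-54 has the higher binding energy per nucleon, so it is the more tightly bound nucleus.

iron-54; 8.75 MeV/nucleon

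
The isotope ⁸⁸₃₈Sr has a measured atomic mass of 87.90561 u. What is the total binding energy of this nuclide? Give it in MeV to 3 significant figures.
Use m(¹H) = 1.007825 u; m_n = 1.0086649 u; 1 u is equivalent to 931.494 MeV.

768 MeV

Σm = 38·m(¹H) + 50·m_n = 38.297350 + 50.4332450 = 88.7305950 u
Δm = 88.7305950 − 87.90561 = 0.8249850 u
Binding energy = Δm·c² = 0.8249850 × 931.494 MeV/u = 768.469 MeV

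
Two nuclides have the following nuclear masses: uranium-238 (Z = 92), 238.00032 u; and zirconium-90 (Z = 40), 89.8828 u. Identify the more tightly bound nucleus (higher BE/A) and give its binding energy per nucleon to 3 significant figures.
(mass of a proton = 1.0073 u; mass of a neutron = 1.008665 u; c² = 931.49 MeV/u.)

zirconium-90; 8.72 MeV/nucleon

uranium-238: Σm = 92(1.0073) + 146(1.008665) = 239.936690 u; Δm = 1.936370 u; E_B = 1803.7 MeV; E_B/A = 7.579 MeV
zirconium-90: Σm = 40(1.0073) + 50(1.008665) = 90.725250 u; Δm = 0.842450 u; E_B = 784.73 MeV; E_B/A = 8.719 MeV
zirconium-90 has the higher binding energy per nucleon, so it is the more tightly bound nucleus.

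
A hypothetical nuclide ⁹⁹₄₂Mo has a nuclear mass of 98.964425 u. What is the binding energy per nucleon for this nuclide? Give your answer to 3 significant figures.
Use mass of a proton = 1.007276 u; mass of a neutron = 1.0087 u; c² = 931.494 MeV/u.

Σm = 42·m_p + 57·m_n = 42.305592 + 57.4959 = 99.801492 u
Mass defect Δm = 99.801492 − 98.964425 = 0.837067 u
E_B = 0.837067 × 931.494 = 779.723 MeV
Dividing by A = 99 gives 7.876 MeV per nucleon.

7.88 MeV/nucleon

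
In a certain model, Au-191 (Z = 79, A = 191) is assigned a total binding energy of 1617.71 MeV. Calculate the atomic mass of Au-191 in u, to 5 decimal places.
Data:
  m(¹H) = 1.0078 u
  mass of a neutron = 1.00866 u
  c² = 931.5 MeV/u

Mass defect = 1617.71 MeV / (931.5 MeV/u) = 1.7366720 u
Constituent mass = 79(1.0078) + 112(1.00866) = 192.58612 u
Atomic mass = 192.58612 − 1.7366720 = 190.8494480 u ≈ 190.84945 u (to 5 decimal places)

190.84945 u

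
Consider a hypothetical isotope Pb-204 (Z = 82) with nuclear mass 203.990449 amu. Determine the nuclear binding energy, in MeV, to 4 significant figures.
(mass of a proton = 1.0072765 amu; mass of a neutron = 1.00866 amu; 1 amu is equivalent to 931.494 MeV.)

1549 MeV

Total constituent mass: 82 × 1.0072765 + 122 × 1.00866 = 205.6531930 amu
The mass defect is 205.6531930 − 203.990449 = 1.6627440 amu.
Converting to energy: 1.6627440 amu × 931.494 MeV/amu = 1548.84 MeV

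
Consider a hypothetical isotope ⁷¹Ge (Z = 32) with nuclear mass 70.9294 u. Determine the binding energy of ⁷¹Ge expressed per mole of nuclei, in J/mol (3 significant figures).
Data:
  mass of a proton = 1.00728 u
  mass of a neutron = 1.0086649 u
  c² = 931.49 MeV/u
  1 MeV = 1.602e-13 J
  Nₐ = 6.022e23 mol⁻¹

5.76e+13 J/mol

Z = 32, so N = A − Z = 71 − 32 = 39.
Mass of separated nucleons = 32(1.00728) + 39(1.0086649) = 32.23296 + 39.3379311 = 71.5708911 u
Δm = 71.5708911 − 70.9294 = 0.6414911 u
Converting to energy: 0.6414911 u × 931.49 MeV/u = 597.543 MeV
Per nucleus in joules: 597.543 MeV × 1.602e-13 J/MeV = 9.5726e-11 J
Per mole: 9.5726e-11 J × 6.022e23 mol⁻¹ = 5.7646e+13 J/mol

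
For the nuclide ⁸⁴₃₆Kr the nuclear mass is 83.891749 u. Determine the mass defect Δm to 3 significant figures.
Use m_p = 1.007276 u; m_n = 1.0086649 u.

0.786 u

Total constituent mass: 36 × 1.007276 + 48 × 1.0086649 = 84.6778512 u
Δm = 84.6778512 − 83.891749 = 0.7861022 u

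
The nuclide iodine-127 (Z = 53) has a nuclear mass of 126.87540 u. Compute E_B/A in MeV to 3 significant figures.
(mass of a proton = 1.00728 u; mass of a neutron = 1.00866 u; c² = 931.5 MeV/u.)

Total constituent mass: 53 × 1.00728 + 74 × 1.00866 = 128.02668 u
Mass defect Δm = 128.02668 − 126.87540 = 1.15128 u
Binding energy = Δm·c² = 1.15128 × 931.5 MeV/u = 1072.42 MeV
Dividing by A = 127 gives 8.444 MeV per nucleon.

8.44 MeV/nucleon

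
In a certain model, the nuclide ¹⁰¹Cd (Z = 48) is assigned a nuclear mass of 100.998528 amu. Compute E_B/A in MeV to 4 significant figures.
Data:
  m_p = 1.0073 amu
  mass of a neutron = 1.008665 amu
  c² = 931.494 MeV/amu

7.481 MeV/nucleon

Z = 48, so N = A − Z = 101 − 48 = 53.
Σm = 48·m_p + 53·m_n = 48.3504 + 53.459245 = 101.809645 amu
Δm = 101.809645 − 100.998528 = 0.811117 amu
Binding energy = Δm·c² = 0.811117 × 931.494 MeV/amu = 755.551 MeV
Per nucleon: 755.551 / 101 = 7.481 MeV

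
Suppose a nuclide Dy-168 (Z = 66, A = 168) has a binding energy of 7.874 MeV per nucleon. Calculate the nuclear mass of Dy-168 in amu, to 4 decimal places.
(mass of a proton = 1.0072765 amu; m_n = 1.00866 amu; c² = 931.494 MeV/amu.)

Total binding energy = 168 × 7.874 = 1322.832 MeV
Mass defect = 1322.832 MeV / (931.494 MeV/amu) = 1.420119 amu
Constituent mass = 66(1.0072765) + 102(1.00866) = 169.3635690 amu
Nuclear mass = 169.3635690 − 1.420119 = 167.9434500 amu ≈ 167.9435 amu (to 4 decimal places)

167.9435 amu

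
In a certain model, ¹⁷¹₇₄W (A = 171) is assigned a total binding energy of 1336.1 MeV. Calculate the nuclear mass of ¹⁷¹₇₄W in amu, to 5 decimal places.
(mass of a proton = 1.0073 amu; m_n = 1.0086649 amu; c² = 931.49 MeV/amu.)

Mass defect = 1336.1 MeV / (931.49 MeV/amu) = 1.4343686 amu
Constituent mass = 74(1.0073) + 97(1.0086649) = 172.3806953 amu
Nuclear mass = 172.3806953 − 1.4343686 = 170.9463267 amu ≈ 170.94633 amu (to 5 decimal places)

170.94633 amu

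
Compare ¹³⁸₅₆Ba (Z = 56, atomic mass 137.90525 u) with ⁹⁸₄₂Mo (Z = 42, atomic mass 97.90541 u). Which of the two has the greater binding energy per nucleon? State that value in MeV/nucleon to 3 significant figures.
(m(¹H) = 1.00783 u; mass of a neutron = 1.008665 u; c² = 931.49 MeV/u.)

¹³⁸₅₆Ba: Σm = 56(1.00783) + 82(1.008665) = 139.149010 u; Δm = 1.243760 u; E_B = 1158.55 MeV; E_B/A = 8.395 MeV
⁹⁸₄₂Mo: Σm = 42(1.00783) + 56(1.008665) = 98.814100 u; Δm = 0.908690 u; E_B = 846.44 MeV; E_B/A = 8.637 MeV
⁹⁸₄₂Mo has the higher binding energy per nucleon, so it is the more tightly bound nucleus.

⁹⁸₄₂Mo; 8.64 MeV/nucleon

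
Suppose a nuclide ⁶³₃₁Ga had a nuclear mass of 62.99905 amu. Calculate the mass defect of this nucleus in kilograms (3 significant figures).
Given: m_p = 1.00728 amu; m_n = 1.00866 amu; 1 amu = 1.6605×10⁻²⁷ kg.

8.36e-28 kg

Total constituent mass: 31 × 1.00728 + 32 × 1.00866 = 63.50280 amu
Mass defect Δm = 63.50280 − 62.99905 = 0.50375 amu
In SI units: 0.50375 amu × 1.6605×10⁻²⁷ kg/amu = 8.3648e-28 kg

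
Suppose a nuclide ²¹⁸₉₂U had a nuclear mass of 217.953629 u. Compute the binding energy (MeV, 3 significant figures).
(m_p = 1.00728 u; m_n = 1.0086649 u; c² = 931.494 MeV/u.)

The nucleus contains 92 protons and 218 − 92 = 126 neutrons.
Total constituent mass: 92 × 1.00728 + 126 × 1.0086649 = 219.7615374 u
Δm = 219.7615374 − 217.953629 = 1.8079084 u
Converting to energy: 1.8079084 u × 931.494 MeV/u = 1684.06 MeV

1680 MeV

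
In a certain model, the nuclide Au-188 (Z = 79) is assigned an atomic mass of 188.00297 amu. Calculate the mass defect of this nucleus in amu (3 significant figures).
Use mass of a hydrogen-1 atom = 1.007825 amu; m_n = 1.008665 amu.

1.56 amu

The nucleus contains 79 protons and 188 − 79 = 109 neutrons.
Σm = 79·m(¹H) + 109·m_n = 79.618175 + 109.944485 = 189.562660 amu
Mass defect Δm = 189.562660 − 188.00297 = 1.559690 amu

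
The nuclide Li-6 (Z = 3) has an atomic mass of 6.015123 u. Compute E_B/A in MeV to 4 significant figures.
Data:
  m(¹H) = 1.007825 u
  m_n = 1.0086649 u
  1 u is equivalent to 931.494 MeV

Mass of separated nucleons = 3(1.007825) + 3(1.0086649) = 3.023475 + 3.0259947 = 6.0494697 u
Mass defect Δm = 6.0494697 − 6.015123 = 0.0343467 u
E_B = 0.0343467 × 931.494 = 31.9937 MeV
Dividing by A = 6 gives 5.332 MeV per nucleon.

5.332 MeV/nucleon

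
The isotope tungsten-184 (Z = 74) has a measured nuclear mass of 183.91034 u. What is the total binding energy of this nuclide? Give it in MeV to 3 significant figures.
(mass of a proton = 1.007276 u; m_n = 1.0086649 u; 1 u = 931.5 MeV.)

With 74 protons and 110 neutrons (A = 184):
Total constituent mass: 74 × 1.007276 + 110 × 1.0086649 = 185.4915630 u
Δm = 185.4915630 − 183.91034 = 1.5812230 u
Converting to energy: 1.5812230 u × 931.5 MeV/u = 1472.91 MeV

1470 MeV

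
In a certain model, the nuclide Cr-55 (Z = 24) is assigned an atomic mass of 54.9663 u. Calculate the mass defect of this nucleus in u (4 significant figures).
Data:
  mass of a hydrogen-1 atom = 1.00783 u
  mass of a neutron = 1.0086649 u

With 24 protons and 31 neutrons (A = 55):
Σm = 24·m(¹H) + 31·m_n = 24.18792 + 31.2686119 = 55.4565319 u
Δm = 55.4565319 − 54.9663 = 0.4902319 u

0.4902 u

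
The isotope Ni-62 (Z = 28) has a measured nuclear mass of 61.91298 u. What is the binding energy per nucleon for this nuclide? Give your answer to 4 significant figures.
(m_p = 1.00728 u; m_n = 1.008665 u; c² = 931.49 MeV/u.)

8.796 MeV/nucleon

Σm = 28·m_p + 34·m_n = 28.20384 + 34.294610 = 62.498450 u
Mass defect Δm = 62.498450 − 61.91298 = 0.585470 u
Converting to energy: 0.585470 u × 931.49 MeV/u = 545.359 MeV
Dividing by A = 62 gives 8.796 MeV per nucleon.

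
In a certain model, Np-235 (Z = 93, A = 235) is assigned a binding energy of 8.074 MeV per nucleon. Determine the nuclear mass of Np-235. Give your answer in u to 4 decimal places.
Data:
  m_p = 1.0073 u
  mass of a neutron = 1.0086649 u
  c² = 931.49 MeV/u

Total binding energy = 235 × 8.074 = 1897.390 MeV
Mass defect = 1897.390 MeV / (931.49 MeV/u) = 2.036941 u
Constituent mass = 93(1.0073) + 142(1.0086649) = 236.9093158 u
Nuclear mass = 236.9093158 − 2.036941 = 234.8723748 u ≈ 234.8724 u (to 4 decimal places)

234.8724 u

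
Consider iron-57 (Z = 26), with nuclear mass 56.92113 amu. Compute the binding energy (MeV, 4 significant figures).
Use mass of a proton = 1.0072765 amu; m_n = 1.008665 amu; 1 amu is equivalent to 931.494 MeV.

499.9 MeV

Total constituent mass: 26 × 1.0072765 + 31 × 1.008665 = 57.4578040 amu
Mass defect Δm = 57.4578040 − 56.92113 = 0.5366740 amu
E_B = 0.5366740 × 931.494 = 499.909 MeV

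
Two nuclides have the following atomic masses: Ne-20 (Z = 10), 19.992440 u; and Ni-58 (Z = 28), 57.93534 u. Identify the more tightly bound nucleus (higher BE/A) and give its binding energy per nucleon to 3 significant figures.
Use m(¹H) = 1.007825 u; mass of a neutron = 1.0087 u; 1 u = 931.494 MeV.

Ni-58; 8.75 MeV/nucleon

Ne-20: Σm = 10(1.007825) + 10(1.0087) = 20.165250 u; Δm = 0.172810 u; E_B = 160.97 MeV; E_B/A = 8.049 MeV
Ni-58: Σm = 28(1.007825) + 30(1.0087) = 58.480100 u; Δm = 0.544760 u; E_B = 507.44 MeV; E_B/A = 8.749 MeV
Ni-58 has the higher binding energy per nucleon, so it is the more tightly bound nucleus.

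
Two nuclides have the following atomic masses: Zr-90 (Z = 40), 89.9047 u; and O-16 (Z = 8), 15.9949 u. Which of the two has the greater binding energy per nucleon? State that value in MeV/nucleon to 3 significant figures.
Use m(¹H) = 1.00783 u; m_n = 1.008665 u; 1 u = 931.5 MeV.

Zr-90: Σm = 40(1.00783) + 50(1.008665) = 90.746450 u; Δm = 0.841750 u; E_B = 784.09 MeV; E_B/A = 8.712 MeV
O-16: Σm = 8(1.00783) + 8(1.008665) = 16.131960 u; Δm = 0.137060 u; E_B = 127.67 MeV; E_B/A = 7.979 MeV
Zr-90 has the higher binding energy per nucleon, so it is the more tightly bound nucleus.

Zr-90; 8.71 MeV/nucleon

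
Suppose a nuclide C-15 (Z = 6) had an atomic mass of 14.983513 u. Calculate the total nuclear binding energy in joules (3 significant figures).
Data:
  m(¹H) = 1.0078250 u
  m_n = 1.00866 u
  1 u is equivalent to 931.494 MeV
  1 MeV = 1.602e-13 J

2.11e-11 J

Total constituent mass: 6 × 1.0078250 + 9 × 1.00866 = 15.1248900 u
The mass defect is 15.1248900 − 14.983513 = 0.1413770 u.
Binding energy = Δm·c² = 0.1413770 × 931.494 MeV/u = 131.692 MeV
In joules: 131.692 MeV × 1.602e-13 J/MeV = 2.1097e-11 J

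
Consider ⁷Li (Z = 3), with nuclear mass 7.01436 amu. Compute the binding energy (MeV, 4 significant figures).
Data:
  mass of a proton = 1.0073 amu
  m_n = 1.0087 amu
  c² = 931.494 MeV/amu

39.44 MeV

With 3 protons and 4 neutrons (A = 7):
Σm = 3·m_p + 4·m_n = 3.0219 + 4.0348 = 7.0567 amu
Δm = 7.0567 − 7.01436 = 0.04234 amu
Binding energy = Δm·c² = 0.04234 × 931.494 MeV/amu = 39.4395 MeV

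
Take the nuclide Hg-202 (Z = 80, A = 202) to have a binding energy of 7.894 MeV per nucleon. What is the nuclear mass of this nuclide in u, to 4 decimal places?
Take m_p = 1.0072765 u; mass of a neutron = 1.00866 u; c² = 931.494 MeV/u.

Total binding energy = 202 × 7.894 = 1594.588 MeV
Mass defect = 1594.588 MeV / (931.494 MeV/u) = 1.711861 u
Constituent mass = 80(1.0072765) + 122(1.00866) = 203.6386400 u
Nuclear mass = 203.6386400 − 1.711861 = 201.9267790 u ≈ 201.9268 u (to 4 decimal places)

201.9268 u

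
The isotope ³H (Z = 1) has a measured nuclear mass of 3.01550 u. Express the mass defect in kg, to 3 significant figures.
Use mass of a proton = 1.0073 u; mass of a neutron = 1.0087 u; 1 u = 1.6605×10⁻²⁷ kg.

1.53e-29 kg

The nucleus contains 1 protons and 3 − 1 = 2 neutrons.
Σm = 1·m_p + 2·m_n = 1.0073 + 2.0174 = 3.0247 u
Δm = 3.0247 − 3.01550 = 0.00920 u
In SI units: 0.00920 u × 1.6605×10⁻²⁷ kg/u = 1.5277e-29 kg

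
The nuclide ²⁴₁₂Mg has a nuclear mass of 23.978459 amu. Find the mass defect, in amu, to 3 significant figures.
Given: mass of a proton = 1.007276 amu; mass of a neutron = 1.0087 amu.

0.213 amu

Total constituent mass: 12 × 1.007276 + 12 × 1.0087 = 24.191712 amu
Mass defect Δm = 24.191712 − 23.978459 = 0.213253 amu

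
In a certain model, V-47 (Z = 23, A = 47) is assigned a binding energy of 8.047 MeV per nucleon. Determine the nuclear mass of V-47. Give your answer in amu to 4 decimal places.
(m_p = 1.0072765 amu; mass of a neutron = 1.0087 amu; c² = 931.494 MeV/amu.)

Total binding energy = 47 × 8.047 = 378.209 MeV
Mass defect = 378.209 MeV / (931.494 MeV/amu) = 0.406024 amu
Constituent mass = 23(1.0072765) + 24(1.0087) = 47.3761595 amu
Nuclear mass = 47.3761595 − 0.406024 = 46.9701355 amu ≈ 46.9701 amu (to 4 decimal places)

46.9701 amu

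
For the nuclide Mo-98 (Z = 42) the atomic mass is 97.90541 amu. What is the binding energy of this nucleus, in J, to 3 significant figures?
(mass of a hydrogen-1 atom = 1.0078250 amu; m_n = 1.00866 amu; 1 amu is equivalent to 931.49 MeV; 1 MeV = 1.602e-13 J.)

Z = 42, so N = A − Z = 98 − 42 = 56.
Σm = 42·m(¹H) + 56·m_n = 42.3286500 + 56.48496 = 98.8136100 amu
Δm = 98.8136100 − 97.90541 = 0.9082000 amu
Binding energy = Δm·c² = 0.9082000 × 931.49 MeV/amu = 845.979 MeV
In joules: 845.979 MeV × 1.602e-13 J/MeV = 1.3553e-10 J

1.36e-10 J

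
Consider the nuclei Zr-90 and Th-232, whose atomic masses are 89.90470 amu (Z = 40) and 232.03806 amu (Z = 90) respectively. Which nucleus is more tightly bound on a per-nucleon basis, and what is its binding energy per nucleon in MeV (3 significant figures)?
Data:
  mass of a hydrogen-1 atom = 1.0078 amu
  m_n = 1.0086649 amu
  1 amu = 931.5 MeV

Zr-90; 8.70 MeV/nucleon

Zr-90: Σm = 40(1.0078) + 50(1.0086649) = 90.7452450 amu; Δm = 0.8405450 amu; E_B = 782.97 MeV; E_B/A = 8.700 MeV
Th-232: Σm = 90(1.0078) + 142(1.0086649) = 233.9324158 amu; Δm = 1.8943558 amu; E_B = 1764.6 MeV; E_B/A = 7.606 MeV
Zr-90 has the higher binding energy per nucleon, so it is the more tightly bound nucleus.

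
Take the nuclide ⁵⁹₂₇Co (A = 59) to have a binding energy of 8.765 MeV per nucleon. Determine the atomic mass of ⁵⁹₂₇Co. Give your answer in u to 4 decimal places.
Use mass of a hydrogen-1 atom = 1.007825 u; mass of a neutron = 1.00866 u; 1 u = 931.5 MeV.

Total binding energy = 59 × 8.765 = 517.135 MeV
Mass defect = 517.135 MeV / (931.5 MeV/u) = 0.555164 u
Constituent mass = 27(1.007825) + 32(1.00866) = 59.488395 u
Atomic mass = 59.488395 − 0.555164 = 58.933231 u ≈ 58.9332 u (to 4 decimal places)

58.9332 u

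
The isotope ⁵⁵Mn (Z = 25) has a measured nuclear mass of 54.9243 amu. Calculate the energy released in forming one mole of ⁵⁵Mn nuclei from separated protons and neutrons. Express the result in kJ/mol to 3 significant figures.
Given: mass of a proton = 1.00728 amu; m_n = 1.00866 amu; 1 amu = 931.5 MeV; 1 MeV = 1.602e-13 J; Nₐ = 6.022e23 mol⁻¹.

4.65e+10 kJ/mol

Mass of separated nucleons = 25(1.00728) + 30(1.00866) = 25.18200 + 30.25980 = 55.44180 amu
Δm = 55.44180 − 54.9243 = 0.51750 amu
E_B = 0.51750 × 931.5 = 482.051 MeV
Per nucleus in joules: 482.051 MeV × 1.602e-13 J/MeV = 7.7225e-11 J
Per mole: 7.7225e-11 J × 6.022e23 mol⁻¹ = 4.6505e+13 J/mol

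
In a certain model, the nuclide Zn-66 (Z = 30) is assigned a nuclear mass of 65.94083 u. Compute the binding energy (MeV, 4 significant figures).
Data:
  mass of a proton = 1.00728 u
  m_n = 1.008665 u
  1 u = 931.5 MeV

The nucleus contains 30 protons and 66 − 30 = 36 neutrons.
Total constituent mass: 30 × 1.00728 + 36 × 1.008665 = 66.530340 u
Mass defect Δm = 66.530340 − 65.94083 = 0.589510 u
E_B = 0.589510 × 931.5 = 549.129 MeV

549.1 MeV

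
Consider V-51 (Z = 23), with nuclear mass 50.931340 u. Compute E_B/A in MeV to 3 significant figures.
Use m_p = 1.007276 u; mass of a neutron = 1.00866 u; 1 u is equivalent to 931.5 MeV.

8.74 MeV/nucleon

Z = 23, so N = A − Z = 51 − 23 = 28.
Mass of separated nucleons = 23(1.007276) + 28(1.00866) = 23.167348 + 28.24248 = 51.409828 u
Δm = 51.409828 − 50.931340 = 0.478488 u
E_B = 0.478488 × 931.5 = 445.712 MeV
Dividing by A = 51 gives 8.739 MeV per nucleon.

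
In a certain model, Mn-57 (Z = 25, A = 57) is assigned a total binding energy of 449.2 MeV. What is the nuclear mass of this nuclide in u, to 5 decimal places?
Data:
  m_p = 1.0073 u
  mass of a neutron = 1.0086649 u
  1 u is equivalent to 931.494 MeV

Mass defect = 449.2 MeV / (931.494 MeV/u) = 0.4822361 u
Constituent mass = 25(1.0073) + 32(1.0086649) = 57.4597768 u
Nuclear mass = 57.4597768 − 0.4822361 = 56.9775407 u ≈ 56.97754 u (to 5 decimal places)

56.97754 u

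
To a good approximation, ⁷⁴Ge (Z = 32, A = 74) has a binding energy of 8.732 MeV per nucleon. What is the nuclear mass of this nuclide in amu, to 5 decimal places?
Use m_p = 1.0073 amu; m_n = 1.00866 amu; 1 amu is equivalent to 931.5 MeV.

73.90363 amu

Total binding energy = 74 × 8.732 = 646.168 MeV
Mass defect = 646.168 MeV / (931.5 MeV/amu) = 0.6936855 amu
Constituent mass = 32(1.0073) + 42(1.00866) = 74.59732 amu
Nuclear mass = 74.59732 − 0.6936855 = 73.9036345 amu ≈ 73.90363 amu (to 5 decimal places)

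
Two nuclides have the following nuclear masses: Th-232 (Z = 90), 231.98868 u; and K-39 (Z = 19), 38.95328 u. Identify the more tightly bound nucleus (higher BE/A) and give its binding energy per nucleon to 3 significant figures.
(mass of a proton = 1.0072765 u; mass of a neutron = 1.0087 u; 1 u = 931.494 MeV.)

K-39; 8.57 MeV/nucleon

Th-232: Σm = 90(1.0072765) + 142(1.0087) = 233.8902850 u; Δm = 1.9016050 u; E_B = 1771.3 MeV; E_B/A = 7.635 MeV
K-39: Σm = 19(1.0072765) + 20(1.0087) = 39.3122535 u; Δm = 0.3589735 u; E_B = 334.38 MeV; E_B/A = 8.574 MeV
K-39 has the higher binding energy per nucleon, so it is the more tightly bound nucleus.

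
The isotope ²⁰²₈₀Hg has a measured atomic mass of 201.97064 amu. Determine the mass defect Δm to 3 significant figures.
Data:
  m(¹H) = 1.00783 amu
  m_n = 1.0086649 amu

With 80 protons and 122 neutrons (A = 202):
Mass of separated nucleons = 80(1.00783) + 122(1.0086649) = 80.62640 + 123.0571178 = 203.6835178 amu
Δm = 203.6835178 − 201.97064 = 1.7128778 amu

1.71 amu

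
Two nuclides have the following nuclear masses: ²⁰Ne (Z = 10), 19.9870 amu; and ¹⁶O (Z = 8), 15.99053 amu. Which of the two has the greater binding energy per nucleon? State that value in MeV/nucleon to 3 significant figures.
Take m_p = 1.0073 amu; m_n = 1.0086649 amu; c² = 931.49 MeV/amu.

²⁰Ne; 8.04 MeV/nucleon

²⁰Ne: Σm = 10(1.0073) + 10(1.0086649) = 20.1596490 amu; Δm = 0.1726490 amu; E_B = 160.82 MeV; E_B/A = 8.041 MeV
¹⁶O: Σm = 8(1.0073) + 8(1.0086649) = 16.1277192 amu; Δm = 0.1371892 amu; E_B = 127.79 MeV; E_B/A = 7.987 MeV
²⁰Ne has the higher binding energy per nucleon, so it is the more tightly bound nucleus.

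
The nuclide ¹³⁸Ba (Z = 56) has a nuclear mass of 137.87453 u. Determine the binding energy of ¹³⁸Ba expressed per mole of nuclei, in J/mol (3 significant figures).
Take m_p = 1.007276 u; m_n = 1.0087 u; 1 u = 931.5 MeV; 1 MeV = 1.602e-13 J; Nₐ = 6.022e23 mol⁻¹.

With 56 protons and 82 neutrons (A = 138):
Σm = 56·m_p + 82·m_n = 56.407456 + 82.7134 = 139.120856 u
Mass defect Δm = 139.120856 − 137.87453 = 1.246326 u
E_B = 1.246326 × 931.5 = 1160.95 MeV
Per nucleus in joules: 1160.95 MeV × 1.602e-13 J/MeV = 1.8598e-10 J
Per mole: 1.8598e-10 J × 6.022e23 mol⁻¹ = 1.1200e+14 J/mol

1.12e+14 J/mol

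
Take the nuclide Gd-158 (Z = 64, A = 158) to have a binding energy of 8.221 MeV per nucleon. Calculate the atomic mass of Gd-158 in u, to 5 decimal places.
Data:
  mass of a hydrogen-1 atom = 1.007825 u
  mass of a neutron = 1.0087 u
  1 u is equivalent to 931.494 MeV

157.92415 u

Total binding energy = 158 × 8.221 = 1298.918 MeV
Mass defect = 1298.918 MeV / (931.494 MeV/u) = 1.3944459 u
Constituent mass = 64(1.007825) + 94(1.0087) = 159.318600 u
Atomic mass = 159.318600 − 1.3944459 = 157.9241541 u ≈ 157.92415 u (to 5 decimal places)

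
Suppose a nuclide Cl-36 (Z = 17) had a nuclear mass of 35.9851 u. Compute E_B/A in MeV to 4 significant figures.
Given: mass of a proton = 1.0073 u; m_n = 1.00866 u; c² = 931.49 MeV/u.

With 17 protons and 19 neutrons (A = 36):
Mass of separated nucleons = 17(1.0073) + 19(1.00866) = 17.1241 + 19.16454 = 36.28864 u
The mass defect is 36.28864 − 35.9851 = 0.30354 u.
E_B = 0.30354 × 931.49 = 282.744 MeV
Dividing by A = 36 gives 7.854 MeV per nucleon.

7.854 MeV/nucleon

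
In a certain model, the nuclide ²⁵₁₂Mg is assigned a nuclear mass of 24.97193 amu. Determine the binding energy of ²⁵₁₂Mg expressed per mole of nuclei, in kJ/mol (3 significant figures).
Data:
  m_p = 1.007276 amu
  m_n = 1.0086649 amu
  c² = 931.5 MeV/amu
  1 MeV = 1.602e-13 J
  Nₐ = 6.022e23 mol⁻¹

Z = 12, so N = A − Z = 25 − 12 = 13.
Mass of separated nucleons = 12(1.007276) + 13(1.0086649) = 12.087312 + 13.1126437 = 25.1999557 amu
Δm = 25.1999557 − 24.97193 = 0.2280257 amu
Converting to energy: 0.2280257 amu × 931.5 MeV/amu = 212.406 MeV
Per nucleus in joules: 212.406 MeV × 1.602e-13 J/MeV = 3.4027e-11 J
Per mole: 3.4027e-11 J × 6.022e23 mol⁻¹ = 2.0491e+13 J/mol

2.05e+10 kJ/mol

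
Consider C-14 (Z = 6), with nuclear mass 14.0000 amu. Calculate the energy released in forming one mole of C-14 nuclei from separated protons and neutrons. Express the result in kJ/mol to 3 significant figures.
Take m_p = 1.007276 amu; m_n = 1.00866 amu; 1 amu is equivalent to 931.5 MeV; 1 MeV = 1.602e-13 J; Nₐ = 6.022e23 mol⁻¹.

Σm = 6·m_p + 8·m_n = 6.043656 + 8.06928 = 14.112936 amu
Mass defect Δm = 14.112936 − 14.0000 = 0.112936 amu
E_B = 0.112936 × 931.5 = 105.200 MeV
Per nucleus in joules: 105.200 MeV × 1.602e-13 J/MeV = 1.6853e-11 J
Per mole: 1.6853e-11 J × 6.022e23 mol⁻¹ = 1.0149e+13 J/mol

1.01e+10 kJ/mol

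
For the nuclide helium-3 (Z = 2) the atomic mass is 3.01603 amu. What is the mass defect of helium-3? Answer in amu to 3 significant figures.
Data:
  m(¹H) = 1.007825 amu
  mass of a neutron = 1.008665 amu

Mass of separated nucleons = 2(1.007825) + 1(1.008665) = 2.015650 + 1.008665 = 3.024315 amu
Δm = 3.024315 − 3.01603 = 0.008285 amu

0.00829 amu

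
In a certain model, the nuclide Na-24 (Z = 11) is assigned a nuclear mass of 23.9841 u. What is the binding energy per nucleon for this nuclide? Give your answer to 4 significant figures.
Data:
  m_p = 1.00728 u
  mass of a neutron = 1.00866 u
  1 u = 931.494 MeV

With 11 protons and 13 neutrons (A = 24):
Total constituent mass: 11 × 1.00728 + 13 × 1.00866 = 24.19266 u
Mass defect Δm = 24.19266 − 23.9841 = 0.20856 u
E_B = 0.20856 × 931.494 = 194.272 MeV
BE/A = 194.272 MeV / 24 = 8.095 MeV/nucleon

8.095 MeV/nucleon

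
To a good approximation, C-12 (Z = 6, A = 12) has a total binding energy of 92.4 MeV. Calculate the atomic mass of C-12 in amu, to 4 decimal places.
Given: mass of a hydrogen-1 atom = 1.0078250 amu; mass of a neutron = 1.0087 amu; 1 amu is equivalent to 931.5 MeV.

12.0000 amu

Mass defect = 92.4 MeV / (931.5 MeV/amu) = 0.099195 amu
Constituent mass = 6(1.0078250) + 6(1.0087) = 12.0991500 amu
Atomic mass = 12.0991500 − 0.099195 = 11.9999550 amu ≈ 12.0000 amu (to 4 decimal places)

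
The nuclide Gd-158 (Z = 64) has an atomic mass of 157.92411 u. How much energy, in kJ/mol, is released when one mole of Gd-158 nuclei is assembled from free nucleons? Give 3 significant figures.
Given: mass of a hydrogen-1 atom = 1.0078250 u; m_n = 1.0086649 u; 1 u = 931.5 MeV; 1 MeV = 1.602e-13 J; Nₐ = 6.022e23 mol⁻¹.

1.25e+11 kJ/mol

Σm = 64·m(¹H) + 94·m_n = 64.5008000 + 94.8145006 = 159.3153006 u
The mass defect is 159.3153006 − 157.92411 = 1.3911906 u.
E_B = 1.3911906 × 931.5 = 1295.89 MeV
Per nucleus in joules: 1295.89 MeV × 1.602e-13 J/MeV = 2.0760e-10 J
Per mole: 2.0760e-10 J × 6.022e23 mol⁻¹ = 1.2502e+14 J/mol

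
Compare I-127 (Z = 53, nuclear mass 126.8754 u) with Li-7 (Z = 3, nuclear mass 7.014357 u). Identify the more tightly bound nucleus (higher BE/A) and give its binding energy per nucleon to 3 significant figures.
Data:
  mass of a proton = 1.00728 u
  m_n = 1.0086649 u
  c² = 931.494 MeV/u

I-127: Σm = 53(1.00728) + 74(1.0086649) = 128.0270426 u; Δm = 1.1516426 u; E_B = 1072.75 MeV; E_B/A = 8.447 MeV
Li-7: Σm = 3(1.00728) + 4(1.0086649) = 7.0564996 u; Δm = 0.0421426 u; E_B = 39.256 MeV; E_B/A = 5.608 MeV
I-127 has the higher binding energy per nucleon, so it is the more tightly bound nucleus.

I-127; 8.45 MeV/nucleon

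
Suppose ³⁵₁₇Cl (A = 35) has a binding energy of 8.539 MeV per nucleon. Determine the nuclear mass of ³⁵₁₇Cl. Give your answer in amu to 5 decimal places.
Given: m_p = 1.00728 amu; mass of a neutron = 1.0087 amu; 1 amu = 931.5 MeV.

34.95952 amu

Total binding energy = 35 × 8.539 = 298.865 MeV
Mass defect = 298.865 MeV / (931.5 MeV/amu) = 0.3208427 amu
Constituent mass = 17(1.00728) + 18(1.0087) = 35.28036 amu
Nuclear mass = 35.28036 − 0.3208427 = 34.9595173 amu ≈ 34.95952 amu (to 5 decimal places)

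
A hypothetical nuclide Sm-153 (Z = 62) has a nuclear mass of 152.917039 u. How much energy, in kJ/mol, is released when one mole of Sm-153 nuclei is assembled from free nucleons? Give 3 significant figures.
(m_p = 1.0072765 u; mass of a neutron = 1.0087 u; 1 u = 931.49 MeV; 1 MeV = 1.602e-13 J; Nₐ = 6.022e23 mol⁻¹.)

With 62 protons and 91 neutrons (A = 153):
Mass of separated nucleons = 62(1.0072765) + 91(1.0087) = 62.4511430 + 91.7917 = 154.2428430 u
Mass defect Δm = 154.2428430 − 152.917039 = 1.3258040 u
Binding energy = Δm·c² = 1.3258040 × 931.49 MeV/u = 1234.97 MeV
Per nucleus in joules: 1234.97 MeV × 1.602e-13 J/MeV = 1.9784e-10 J
Per mole: 1.9784e-10 J × 6.022e23 mol⁻¹ = 1.1914e+14 J/mol

1.19e+11 kJ/mol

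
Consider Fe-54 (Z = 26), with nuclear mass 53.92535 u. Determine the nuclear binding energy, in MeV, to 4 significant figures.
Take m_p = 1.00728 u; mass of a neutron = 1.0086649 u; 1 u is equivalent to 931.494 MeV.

471.8 MeV

Z = 26, so N = A − Z = 54 − 26 = 28.
Mass of separated nucleons = 26(1.00728) + 28(1.0086649) = 26.18928 + 28.2426172 = 54.4318972 u
Mass defect Δm = 54.4318972 − 53.92535 = 0.5065472 u
E_B = 0.5065472 × 931.494 = 471.846 MeV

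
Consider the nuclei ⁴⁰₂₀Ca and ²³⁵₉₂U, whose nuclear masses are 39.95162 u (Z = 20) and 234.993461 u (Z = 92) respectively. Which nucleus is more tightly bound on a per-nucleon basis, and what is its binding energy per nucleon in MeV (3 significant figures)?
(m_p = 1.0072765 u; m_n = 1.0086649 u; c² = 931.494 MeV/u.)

⁴⁰₂₀Ca; 8.55 MeV/nucleon

⁴⁰₂₀Ca: Σm = 20(1.0072765) + 20(1.0086649) = 40.3188280 u; Δm = 0.3672080 u; E_B = 342.05 MeV; E_B/A = 8.551 MeV
²³⁵₉₂U: Σm = 92(1.0072765) + 143(1.0086649) = 236.9085187 u; Δm = 1.9150577 u; E_B = 1783.9 MeV; E_B/A = 7.591 MeV
⁴⁰₂₀Ca has the higher binding energy per nucleon, so it is the more tightly bound nucleus.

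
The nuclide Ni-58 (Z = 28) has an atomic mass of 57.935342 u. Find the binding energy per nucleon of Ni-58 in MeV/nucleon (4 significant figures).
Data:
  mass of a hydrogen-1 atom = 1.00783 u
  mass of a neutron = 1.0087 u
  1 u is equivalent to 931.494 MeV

Mass of separated nucleons = 28(1.00783) + 30(1.0087) = 28.21924 + 30.2610 = 58.48024 u
Mass defect Δm = 58.48024 − 57.935342 = 0.544898 u
Converting to energy: 0.544898 u × 931.494 MeV/u = 507.569 MeV
BE/A = 507.569 MeV / 58 = 8.751 MeV/nucleon

8.751 MeV/nucleon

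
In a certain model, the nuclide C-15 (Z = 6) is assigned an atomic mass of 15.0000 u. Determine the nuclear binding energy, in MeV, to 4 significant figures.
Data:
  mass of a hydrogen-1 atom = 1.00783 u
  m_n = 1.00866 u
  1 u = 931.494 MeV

116.4 MeV

With 6 protons and 9 neutrons (A = 15):
Σm = 6·m(¹H) + 9·m_n = 6.04698 + 9.07794 = 15.12492 u
Δm = 15.12492 − 15.0000 = 0.12492 u
Converting to energy: 0.12492 u × 931.494 MeV/u = 116.362 MeV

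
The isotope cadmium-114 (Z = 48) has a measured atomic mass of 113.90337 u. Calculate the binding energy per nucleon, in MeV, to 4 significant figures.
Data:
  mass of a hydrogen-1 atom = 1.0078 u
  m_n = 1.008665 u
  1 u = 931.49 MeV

8.522 MeV/nucleon

With 48 protons and 66 neutrons (A = 114):
Σm = 48·m(¹H) + 66·m_n = 48.3744 + 66.571890 = 114.946290 u
Δm = 114.946290 − 113.90337 = 1.042920 u
E_B = 1.042920 × 931.49 = 971.470 MeV
Per nucleon: 971.470 / 114 = 8.522 MeV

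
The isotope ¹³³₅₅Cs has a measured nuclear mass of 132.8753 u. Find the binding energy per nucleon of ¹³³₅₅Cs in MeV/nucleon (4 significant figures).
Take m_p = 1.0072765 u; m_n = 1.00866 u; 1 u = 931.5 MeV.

The nucleus contains 55 protons and 133 − 55 = 78 neutrons.
Mass of separated nucleons = 55(1.0072765) + 78(1.00866) = 55.4002075 + 78.67548 = 134.0756875 u
The mass defect is 134.0756875 − 132.8753 = 1.2003875 u.
Binding energy = Δm·c² = 1.2003875 × 931.5 MeV/u = 1118.16 MeV
Per nucleon: 1118.16 / 133 = 8.407 MeV

8.407 MeV/nucleon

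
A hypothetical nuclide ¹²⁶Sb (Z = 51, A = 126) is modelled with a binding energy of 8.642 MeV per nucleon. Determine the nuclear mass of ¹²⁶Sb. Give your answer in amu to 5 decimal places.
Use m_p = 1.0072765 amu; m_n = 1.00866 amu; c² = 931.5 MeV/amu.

Total binding energy = 126 × 8.642 = 1088.892 MeV
Mass defect = 1088.892 MeV / (931.5 MeV/amu) = 1.1689662 amu
Constituent mass = 51(1.0072765) + 75(1.00866) = 127.0206015 amu
Nuclear mass = 127.0206015 − 1.1689662 = 125.8516353 amu ≈ 125.85164 amu (to 5 decimal places)

125.85164 amu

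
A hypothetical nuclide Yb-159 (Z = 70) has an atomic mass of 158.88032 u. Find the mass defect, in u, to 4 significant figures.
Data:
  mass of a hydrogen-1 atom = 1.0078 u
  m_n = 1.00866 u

1.436 u

With 70 protons and 89 neutrons (A = 159):
Σm = 70·m(¹H) + 89·m_n = 70.5460 + 89.77074 = 160.31674 u
Mass defect Δm = 160.31674 − 158.88032 = 1.43642 u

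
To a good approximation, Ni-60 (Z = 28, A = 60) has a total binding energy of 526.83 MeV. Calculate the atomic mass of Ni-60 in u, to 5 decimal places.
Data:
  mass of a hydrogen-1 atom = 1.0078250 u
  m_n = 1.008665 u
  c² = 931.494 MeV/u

59.93080 u

Mass defect = 526.83 MeV / (931.494 MeV/u) = 0.5655753 u
Constituent mass = 28(1.0078250) + 32(1.008665) = 60.4963800 u
Atomic mass = 60.4963800 − 0.5655753 = 59.9308047 u ≈ 59.93080 u (to 5 decimal places)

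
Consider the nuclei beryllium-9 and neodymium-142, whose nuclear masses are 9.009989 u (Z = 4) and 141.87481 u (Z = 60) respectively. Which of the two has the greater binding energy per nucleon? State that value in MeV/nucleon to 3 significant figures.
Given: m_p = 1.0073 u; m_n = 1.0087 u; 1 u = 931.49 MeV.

beryllium-9: Σm = 4(1.0073) + 5(1.0087) = 9.0727 u; Δm = 0.062711 u; E_B = 58.415 MeV; E_B/A = 6.491 MeV
neodymium-142: Σm = 60(1.0073) + 82(1.0087) = 143.1514 u; Δm = 1.27659 u; E_B = 1189.1 MeV; E_B/A = 8.374 MeV
neodymium-142 has the higher binding energy per nucleon, so it is the more tightly bound nucleus.

neodymium-142; 8.37 MeV/nucleon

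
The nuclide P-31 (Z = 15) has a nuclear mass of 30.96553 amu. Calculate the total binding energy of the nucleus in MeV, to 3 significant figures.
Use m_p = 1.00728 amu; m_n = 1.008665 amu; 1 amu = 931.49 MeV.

Mass of separated nucleons = 15(1.00728) + 16(1.008665) = 15.10920 + 16.138640 = 31.247840 amu
Mass defect Δm = 31.247840 − 30.96553 = 0.282310 amu
Converting to energy: 0.282310 amu × 931.49 MeV/amu = 262.969 MeV

263 MeV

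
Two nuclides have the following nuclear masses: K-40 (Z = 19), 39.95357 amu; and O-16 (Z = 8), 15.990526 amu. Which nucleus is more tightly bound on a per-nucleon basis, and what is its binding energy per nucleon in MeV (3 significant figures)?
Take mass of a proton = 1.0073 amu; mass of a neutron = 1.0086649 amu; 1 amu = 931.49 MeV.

K-40; 8.55 MeV/nucleon

K-40: Σm = 19(1.0073) + 21(1.0086649) = 40.3206629 amu; Δm = 0.3670929 amu; E_B = 341.94 MeV; E_B/A = 8.549 MeV
O-16: Σm = 8(1.0073) + 8(1.0086649) = 16.1277192 amu; Δm = 0.1371932 amu; E_B = 127.79 MeV; E_B/A = 7.987 MeV
K-40 has the higher binding energy per nucleon, so it is the more tightly bound nucleus.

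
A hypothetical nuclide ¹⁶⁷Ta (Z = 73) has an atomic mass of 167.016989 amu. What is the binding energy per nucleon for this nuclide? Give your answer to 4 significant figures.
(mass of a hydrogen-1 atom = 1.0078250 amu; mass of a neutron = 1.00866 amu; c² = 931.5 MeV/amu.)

With 73 protons and 94 neutrons (A = 167):
Total constituent mass: 73 × 1.0078250 + 94 × 1.00866 = 168.3852650 amu
Mass defect Δm = 168.3852650 − 167.016989 = 1.3682760 amu
Converting to energy: 1.3682760 amu × 931.5 MeV/amu = 1274.55 MeV
Dividing by A = 167 gives 7.632 MeV per nucleon.

7.632 MeV/nucleon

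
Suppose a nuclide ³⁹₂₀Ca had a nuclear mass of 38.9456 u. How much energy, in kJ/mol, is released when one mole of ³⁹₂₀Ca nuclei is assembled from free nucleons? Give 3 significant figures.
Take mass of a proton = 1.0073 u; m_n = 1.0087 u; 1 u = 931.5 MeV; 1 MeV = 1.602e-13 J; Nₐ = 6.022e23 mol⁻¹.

3.29e+10 kJ/mol

Z = 20, so N = A − Z = 39 − 20 = 19.
Σm = 20·m_p + 19·m_n = 20.1460 + 19.1653 = 39.3113 u
Mass defect Δm = 39.3113 − 38.9456 = 0.3657 u
Converting to energy: 0.3657 u × 931.5 MeV/u = 340.650 MeV
Per nucleus in joules: 340.650 MeV × 1.602e-13 J/MeV = 5.4572e-11 J
Per mole: 5.4572e-11 J × 6.022e23 mol⁻¹ = 3.2863e+13 J/mol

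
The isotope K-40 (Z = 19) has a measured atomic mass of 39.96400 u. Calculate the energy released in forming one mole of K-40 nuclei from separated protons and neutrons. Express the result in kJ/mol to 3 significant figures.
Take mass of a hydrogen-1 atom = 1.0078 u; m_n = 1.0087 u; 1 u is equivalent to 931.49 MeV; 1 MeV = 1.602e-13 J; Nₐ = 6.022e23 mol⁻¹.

3.30e+10 kJ/mol

Σm = 19·m(¹H) + 21·m_n = 19.1482 + 21.1827 = 40.3309 u
Δm = 40.3309 − 39.96400 = 0.36690 u
E_B = 0.36690 × 931.49 = 341.764 MeV
Per nucleus in joules: 341.764 MeV × 1.602e-13 J/MeV = 5.4751e-11 J
Per mole: 5.4751e-11 J × 6.022e23 mol⁻¹ = 3.2971e+13 J/mol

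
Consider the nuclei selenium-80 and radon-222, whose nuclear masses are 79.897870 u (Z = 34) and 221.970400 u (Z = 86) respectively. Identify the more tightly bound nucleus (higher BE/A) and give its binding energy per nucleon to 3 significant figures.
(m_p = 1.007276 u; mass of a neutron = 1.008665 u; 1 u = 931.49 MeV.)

selenium-80: Σm = 34(1.007276) + 46(1.008665) = 80.645974 u; Δm = 0.748104 u; E_B = 696.85 MeV; E_B/A = 8.711 MeV
radon-222: Σm = 86(1.007276) + 136(1.008665) = 223.804176 u; Δm = 1.833776 u; E_B = 1708.1 MeV; E_B/A = 7.694 MeV
selenium-80 has the higher binding energy per nucleon, so it is the more tightly bound nucleus.

selenium-80; 8.71 MeV/nucleon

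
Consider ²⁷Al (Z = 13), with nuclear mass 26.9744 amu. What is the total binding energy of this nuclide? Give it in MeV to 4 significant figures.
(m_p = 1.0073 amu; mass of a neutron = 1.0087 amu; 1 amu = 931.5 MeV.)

Total constituent mass: 13 × 1.0073 + 14 × 1.0087 = 27.2167 amu
Mass defect Δm = 27.2167 − 26.9744 = 0.2423 amu
E_B = 0.2423 × 931.5 = 225.702 MeV

225.7 MeV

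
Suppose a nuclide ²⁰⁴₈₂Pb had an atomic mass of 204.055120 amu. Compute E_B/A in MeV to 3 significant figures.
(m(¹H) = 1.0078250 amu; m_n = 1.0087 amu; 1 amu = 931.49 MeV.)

With 82 protons and 122 neutrons (A = 204):
Total constituent mass: 82 × 1.0078250 + 122 × 1.0087 = 205.7030500 amu
Δm = 205.7030500 − 204.055120 = 1.6479300 amu
Binding energy = Δm·c² = 1.6479300 × 931.49 MeV/amu = 1535.03 MeV
BE/A = 1535.03 MeV / 204 = 7.5247 MeV/nucleon

7.52 MeV/nucleon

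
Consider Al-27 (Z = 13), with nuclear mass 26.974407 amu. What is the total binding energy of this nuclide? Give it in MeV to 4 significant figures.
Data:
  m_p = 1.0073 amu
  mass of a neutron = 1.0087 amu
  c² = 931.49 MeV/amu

The nucleus contains 13 protons and 27 − 13 = 14 neutrons.
Total constituent mass: 13 × 1.0073 + 14 × 1.0087 = 27.2167 amu
Δm = 27.2167 − 26.974407 = 0.242293 amu
Converting to energy: 0.242293 amu × 931.49 MeV/amu = 225.694 MeV

225.7 MeV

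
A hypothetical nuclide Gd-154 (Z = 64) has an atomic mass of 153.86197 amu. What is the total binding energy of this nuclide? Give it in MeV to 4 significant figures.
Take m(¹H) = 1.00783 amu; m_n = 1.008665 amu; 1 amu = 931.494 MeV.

1322 MeV

Σm = 64·m(¹H) + 90·m_n = 64.50112 + 90.779850 = 155.280970 amu
Mass defect Δm = 155.280970 − 153.86197 = 1.419000 amu
Converting to energy: 1.419000 amu × 931.494 MeV/amu = 1321.79 MeV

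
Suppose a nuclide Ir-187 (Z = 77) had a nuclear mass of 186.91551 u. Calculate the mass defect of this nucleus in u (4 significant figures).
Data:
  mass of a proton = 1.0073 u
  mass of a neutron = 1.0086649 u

The nucleus contains 77 protons and 187 − 77 = 110 neutrons.
Σm = 77·m_p + 110·m_n = 77.5621 + 110.9531390 = 188.5152390 u
Mass defect Δm = 188.5152390 − 186.91551 = 1.5997290 u

1.600 u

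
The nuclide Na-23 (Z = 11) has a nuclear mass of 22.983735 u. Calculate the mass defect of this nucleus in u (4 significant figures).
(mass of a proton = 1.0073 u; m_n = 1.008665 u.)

Z = 11, so N = A − Z = 23 − 11 = 12.
Mass of separated nucleons = 11(1.0073) + 12(1.008665) = 11.0803 + 12.103980 = 23.184280 u
Δm = 23.184280 − 22.983735 = 0.200545 u

0.2005 u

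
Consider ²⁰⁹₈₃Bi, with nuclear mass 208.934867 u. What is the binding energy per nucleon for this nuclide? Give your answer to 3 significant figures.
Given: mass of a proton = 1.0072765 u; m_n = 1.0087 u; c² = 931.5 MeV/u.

7.87 MeV/nucleon

Total constituent mass: 83 × 1.0072765 + 126 × 1.0087 = 210.7001495 u
Mass defect Δm = 210.7001495 − 208.934867 = 1.7652825 u
E_B = 1.7652825 × 931.5 = 1644.36 MeV
BE/A = 1644.36 MeV / 209 = 7.868 MeV/nucleon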